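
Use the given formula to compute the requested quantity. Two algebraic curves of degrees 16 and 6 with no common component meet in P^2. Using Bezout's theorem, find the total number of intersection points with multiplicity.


Bezout's theorem states the intersection count equals the product of degrees.
Intersection count = 16 * 6 = 96

96


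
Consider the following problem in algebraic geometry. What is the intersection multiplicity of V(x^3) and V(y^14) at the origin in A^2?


The intersection multiplicity of V(x^a) and V(y^b) at the origin is:
I(O; V(x^3), V(y^14)) = dim_k(k[x,y]/(x^3, y^14))
A basis for k[x,y]/(x^3, y^14) is the set of monomials x^i * y^j
where 0 <= i < 3 and 0 <= j < 14.
The number of such monomials is 3 * 14 = 42

42


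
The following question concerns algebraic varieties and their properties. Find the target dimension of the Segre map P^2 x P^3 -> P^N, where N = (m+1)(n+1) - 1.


The Segre embedding maps P^m x P^n into P^N via
all products of coordinates from each factor.
N = (m+1)(n+1) - 1
N = (2+1)(3+1) - 1
N = 3*4 - 1
N = 12 - 1 = 11

11


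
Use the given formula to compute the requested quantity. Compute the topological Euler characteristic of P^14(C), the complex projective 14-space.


The complex projective space P^14 has one cell in each even real dimension 0, 2, ..., 28.
The cohomology groups are H^{2k}(P^14) = Z for k = 0,...,14, and 0 otherwise.
Euler characteristic = sum of Betti numbers = 1 per even-dimensional cohomology group.
chi(P^14) = 14 + 1 = 15

15


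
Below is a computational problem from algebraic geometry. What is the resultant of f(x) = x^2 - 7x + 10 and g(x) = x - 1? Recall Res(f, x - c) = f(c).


For Res(f, x - c), we evaluate f at x = c.
f(1) = 1^2 - 7*1 + 10
= 1 - 7 + 10
= -6 + 10 = 4
Res(f, g) = 4

4


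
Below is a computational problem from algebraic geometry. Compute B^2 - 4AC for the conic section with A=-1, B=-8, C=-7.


The discriminant of a conic Ax^2 + Bxy + Cy^2 + ... = 0 is B^2 - 4AC.
B^2 = (-8)^2 = 64
4AC = 4*(-1)*(-7) = 28
Discriminant = 64 - 28 = 36

36


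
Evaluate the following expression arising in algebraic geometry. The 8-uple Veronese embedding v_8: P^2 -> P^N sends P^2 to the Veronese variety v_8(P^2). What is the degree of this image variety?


The Veronese variety v_8(P^2) has degree d^r.
d^r = 8^2 = 64

64


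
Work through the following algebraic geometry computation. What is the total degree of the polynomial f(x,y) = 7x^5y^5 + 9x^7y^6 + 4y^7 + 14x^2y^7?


Examine each term for its total degree (sum of exponents).
  Term '7x^5y^5' has total degree 5+5 = 10.
  Term '9x^7y^6' has total degree 7+6 = 13.
  Term '4y^7' has total degree 0+7 = 7.
  Term '14x^2y^7' has total degree 2+7 = 9.
The maximum total degree among all terms is 13.

13


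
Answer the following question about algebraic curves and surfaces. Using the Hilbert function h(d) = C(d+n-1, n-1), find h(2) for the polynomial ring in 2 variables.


The Hilbert function for the polynomial ring in 2 variables is:
h(d) = C(d+n-1, n-1)
h(2) = C(2+2-1, 2-1) = C(3, 1)
= 3! / (1! * 2!)
= 3

3


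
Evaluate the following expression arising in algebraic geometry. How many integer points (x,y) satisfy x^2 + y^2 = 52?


Systematically check integer values of x where x^2 <= 52.
For each valid x, check if 52 - x^2 is a perfect square.
x=4: 52 - 16 = 36, sqrt = 6 (valid)
x=6: 52 - 36 = 16, sqrt = 4 (valid)
Total integer solutions found: 8

8


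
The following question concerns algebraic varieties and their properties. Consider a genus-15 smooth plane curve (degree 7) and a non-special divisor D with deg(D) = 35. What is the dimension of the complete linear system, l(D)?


First, compute the genus of a smooth plane curve of degree 7:
g = (d-1)(d-2)/2 = (7-1)(7-2)/2 = 15
For a non-special divisor D (i.e., h^1(D) = 0), Riemann-Roch gives:
l(D) = deg(D) - g + 1
Since deg(D) = 35 >= 2g - 1 = 29, D is non-special.
l(D) = 35 - 15 + 1 = 21

21


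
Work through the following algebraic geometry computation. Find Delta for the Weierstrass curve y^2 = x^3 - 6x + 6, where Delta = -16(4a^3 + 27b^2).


Compute each component:
4a^3 = 4*(-6)^3 = 4*(-216) = -864
27b^2 = 27*6^2 = 27*36 = 972
4a^3 + 27b^2 = -864 + 972 = 108
Delta = -16*108 = -1728

-1728


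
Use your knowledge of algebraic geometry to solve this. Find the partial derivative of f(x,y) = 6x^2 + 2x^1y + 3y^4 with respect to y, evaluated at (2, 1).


df/dy = 2*x^1 + 4*3*y^3
At (2,1): 2*2^1 + 4*3*1^3
= 4 + 12
= 16

16


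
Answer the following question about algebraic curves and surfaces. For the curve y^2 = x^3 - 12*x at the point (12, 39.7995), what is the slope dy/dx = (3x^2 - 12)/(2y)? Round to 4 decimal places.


Using implicit differentiation of y^2 = x^3 - 12*x:
2y * dy/dx = 3x^2 - 12
dy/dx = (3x^2 - 12)/(2y)
Numerator: 3*12^2 - 12 = 420
Denominator: 2*39.7995 = 79.599
dy/dx = 420/79.599 = 5.2764

5.2764


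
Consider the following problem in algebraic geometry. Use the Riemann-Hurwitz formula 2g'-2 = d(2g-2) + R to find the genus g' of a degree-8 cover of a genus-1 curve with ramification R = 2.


Riemann-Hurwitz formula: 2g' - 2 = d(2g - 2) + R
Given: d = 8, g = 1, R = 2
2g' - 2 = 8*(2*1 - 2) + 2
2g' - 2 = 8*0 + 2
2g' - 2 = 0 + 2 = 2
2g' = 4
g' = 2

2


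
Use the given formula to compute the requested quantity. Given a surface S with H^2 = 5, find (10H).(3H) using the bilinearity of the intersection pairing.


Using bilinearity of the intersection pairing on a surface S:
(aH).(bH) = ab * (H.H)
We have H^2 = 5.
D.E = (10H).(3H) = 10*3*5
= 30*5
= 150

150


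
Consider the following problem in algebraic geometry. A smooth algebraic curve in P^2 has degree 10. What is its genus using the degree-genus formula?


Using the genus formula for smooth plane curves:
g = (d-1)(d-2)/2
g = (10-1)(10-2)/2
g = 9*8/2
g = 72/2 = 36

36


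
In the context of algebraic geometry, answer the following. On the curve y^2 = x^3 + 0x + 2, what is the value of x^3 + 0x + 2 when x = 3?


Compute x^3 + 0x + 2 at x = 3:
x^3 = 3^3 = 27
0*x = 0*3 = 0
Sum: 27 + 0 + 2 = 29

29


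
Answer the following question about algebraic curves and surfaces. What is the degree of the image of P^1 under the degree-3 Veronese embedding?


The Veronese variety v_3(P^1) has degree d^r.
d^r = 3^1 = 3

3


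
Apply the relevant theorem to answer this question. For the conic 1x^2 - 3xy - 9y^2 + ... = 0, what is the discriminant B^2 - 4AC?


The discriminant of a conic Ax^2 + Bxy + Cy^2 + ... = 0 is B^2 - 4AC.
B^2 = (-3)^2 = 9
4AC = 4*1*(-9) = -36
Discriminant = 9 + 36 = 45

45


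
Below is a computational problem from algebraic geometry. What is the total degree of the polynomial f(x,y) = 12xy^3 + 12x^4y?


Examine each term for its total degree (sum of exponents).
  Term '12xy^3' has total degree 1+3 = 4.
  Term '12x^4y' has total degree 4+1 = 5.
The maximum total degree among all terms is 5.

5


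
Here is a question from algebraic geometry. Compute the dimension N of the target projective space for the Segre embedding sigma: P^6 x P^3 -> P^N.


The Segre embedding maps P^m x P^n into P^N via
all products of coordinates from each factor.
N = (m+1)(n+1) - 1
N = (6+1)(3+1) - 1
N = 7*4 - 1
N = 28 - 1 = 27

27


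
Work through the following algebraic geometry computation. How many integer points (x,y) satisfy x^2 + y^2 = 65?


Systematically check integer values of x where x^2 <= 65.
For each valid x, check if 65 - x^2 is a perfect square.
x=1: 65 - 1 = 64, sqrt = 8 (valid)
x=4: 65 - 16 = 49, sqrt = 7 (valid)
x=7: 65 - 49 = 16, sqrt = 4 (valid)
x=8: 65 - 64 = 1, sqrt = 1 (valid)
Total integer solutions found: 16

16


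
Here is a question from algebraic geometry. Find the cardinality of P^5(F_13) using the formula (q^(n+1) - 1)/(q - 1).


P^5(F_13) has (q^(n+1) - 1)/(q - 1) points.
= 13^5 + 13^4 + 13^3 + 13^2 + 13^1 + 13^0
= 371293 + 28561 + 2197 + 169 + 13 + 1
= 402234

402234


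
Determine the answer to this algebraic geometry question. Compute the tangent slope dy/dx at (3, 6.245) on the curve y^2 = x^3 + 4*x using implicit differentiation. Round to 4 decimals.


Using implicit differentiation of y^2 = x^3 + 4*x:
2y * dy/dx = 3x^2 + 4
dy/dx = (3x^2 + 4)/(2y)
Numerator: 3*3^2 + 4 = 31
Denominator: 2*6.245 = 12.49
dy/dx = 31/12.49 = 2.4820

2.4820


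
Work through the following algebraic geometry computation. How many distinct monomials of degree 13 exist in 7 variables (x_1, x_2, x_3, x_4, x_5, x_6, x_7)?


The number of degree-13 monomials in 7 variables is C(d+n-1, n-1).
= C(13+7-1, 7-1) = C(19, 6)
= 27132

27132


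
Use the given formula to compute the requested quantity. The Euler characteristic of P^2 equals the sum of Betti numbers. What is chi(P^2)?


The complex projective space P^2 has one cell in each even real dimension 0, 2, ..., 4.
The cohomology groups are H^{2k}(P^2) = Z for k = 0,...,2, and 0 otherwise.
Euler characteristic = sum of Betti numbers = 1 per even-dimensional cohomology group.
chi(P^2) = 2 + 1 = 3

3


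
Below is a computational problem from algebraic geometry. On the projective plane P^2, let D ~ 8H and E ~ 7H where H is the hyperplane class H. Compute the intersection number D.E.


Using bilinearity of the intersection pairing on the projective plane P^2:
(aH).(bH) = ab * (H.H)
We have H^2 = 1 (Bezout).
D.E = (8H).(7H) = 8*7*1
= 56*1
= 56

56


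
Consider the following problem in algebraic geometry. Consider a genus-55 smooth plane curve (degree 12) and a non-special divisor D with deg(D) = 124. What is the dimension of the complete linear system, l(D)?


First, compute the genus of a smooth plane curve of degree 12:
g = (d-1)(d-2)/2 = (12-1)(12-2)/2 = 55
For a non-special divisor D (i.e., h^1(D) = 0), Riemann-Roch gives:
l(D) = deg(D) - g + 1
Since deg(D) = 124 >= 2g - 1 = 109, D is non-special.
l(D) = 124 - 55 + 1 = 70

70


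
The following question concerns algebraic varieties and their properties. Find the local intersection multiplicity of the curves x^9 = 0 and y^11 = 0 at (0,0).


The intersection multiplicity of V(x^a) and V(y^b) at the origin is:
I(O; V(x^9), V(y^11)) = dim_k(k[x,y]/(x^9, y^11))
A basis for k[x,y]/(x^9, y^11) is the set of monomials x^i * y^j
where 0 <= i < 9 and 0 <= j < 11.
The number of such monomials is 9 * 11 = 99

99


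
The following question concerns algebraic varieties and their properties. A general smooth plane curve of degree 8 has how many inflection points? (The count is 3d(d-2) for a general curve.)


For a general smooth plane curve C of degree d, the inflection points are
the intersection of C with its Hessian curve, which has degree 3(d-2).
By Bezout, the total intersection number is d * 3(d-2) = 8 * 18 = 144.
For a general curve every flex is ordinary, so each contributes
multiplicity 1 to C·Hess(C), and the number of distinct inflection
points is 3d(d-2).
Inflection points = 3*8*(8-2) = 3*8*6 = 144

144


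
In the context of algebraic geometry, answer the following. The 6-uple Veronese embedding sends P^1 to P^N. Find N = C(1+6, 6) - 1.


The Veronese embedding v_d: P^n -> P^N maps each point to all
degree-d monomials in n+1 homogeneous coordinates.
N = C(n+d, d) - 1
N = C(1+6, 6) - 1
N = C(7, 6) - 1
C(7, 6) = 7
N = 7 - 1 = 6

6


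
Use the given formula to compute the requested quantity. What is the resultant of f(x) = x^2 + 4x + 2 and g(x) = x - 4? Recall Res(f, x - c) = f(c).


For Res(f, x - c), we evaluate f at x = c.
f(4) = 4^2 + 4*4 + 2
= 16 + 16 + 2
= 32 + 2 = 34
Res(f, g) = 34

34


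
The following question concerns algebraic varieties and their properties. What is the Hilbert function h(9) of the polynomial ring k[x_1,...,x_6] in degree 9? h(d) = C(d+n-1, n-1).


The Hilbert function for the polynomial ring in 6 variables is:
h(d) = C(d+n-1, n-1)
h(9) = C(9+6-1, 6-1) = C(14, 5)
= 14! / (5! * 9!)
= 2002

2002


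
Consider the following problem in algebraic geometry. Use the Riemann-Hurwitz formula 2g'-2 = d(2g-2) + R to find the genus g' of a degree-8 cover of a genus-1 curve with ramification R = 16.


Riemann-Hurwitz formula: 2g' - 2 = d(2g - 2) + R
Given: d = 8, g = 1, R = 16
2g' - 2 = 8*(2*1 - 2) + 16
2g' - 2 = 8*0 + 16
2g' - 2 = 0 + 16 = 16
2g' = 18
g' = 9

9


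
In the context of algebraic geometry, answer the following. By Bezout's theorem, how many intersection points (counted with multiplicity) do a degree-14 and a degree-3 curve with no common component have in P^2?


Bezout's theorem states the intersection count equals the product of degrees.
Intersection count = 14 * 3 = 42

42


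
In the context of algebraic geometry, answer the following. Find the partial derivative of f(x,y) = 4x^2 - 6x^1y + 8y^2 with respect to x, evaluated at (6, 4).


df/dx = 2*4*x^1 + 1*(-6)*x^0*y
At (6,4): 2*4*6^1 + 1*(-6)*6^0*4
= 48 - 24
= 24

24


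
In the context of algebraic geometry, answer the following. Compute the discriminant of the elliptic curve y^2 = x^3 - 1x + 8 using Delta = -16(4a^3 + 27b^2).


Compute each component:
4a^3 = 4*(-1)^3 = 4*(-1) = -4
27b^2 = 27*8^2 = 27*64 = 1728
4a^3 + 27b^2 = -4 + 1728 = 1724
Delta = -16*1724 = -27584

-27584


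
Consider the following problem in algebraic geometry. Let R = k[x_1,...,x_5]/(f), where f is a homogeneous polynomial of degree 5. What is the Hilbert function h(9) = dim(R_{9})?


For R = k[x_1,...,x_n]/(f) with f homogeneous of degree e:
The Hilbert series is (1 - t^e)/(1 - t)^n.
So h(d) = C(d+n-1, n-1) - C(d-e+n-1, n-1) for d >= e.
With n=5, e=5, d=9:
C(9+5-1, 5-1) = C(13, 4) = 715
C(9-5+5-1, 5-1) = C(8, 4) = 70
h(9) = 715 - 70 = 645

645


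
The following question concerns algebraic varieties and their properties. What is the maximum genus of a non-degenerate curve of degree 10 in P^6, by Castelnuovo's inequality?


Castelnuovo's bound: write d - 1 = m(r-1) + epsilon with 0 <= epsilon < r-1.
d - 1 = 10 - 1 = 9
r - 1 = 6 - 1 = 5
9 = 1*5 + 4, so m = 1, epsilon = 4
pi(d, r) = m(m-1)(r-1)/2 + m*epsilon
= 1*0*5/2 + 1*4
= 0/2 + 4
= 0 + 4 = 4

4


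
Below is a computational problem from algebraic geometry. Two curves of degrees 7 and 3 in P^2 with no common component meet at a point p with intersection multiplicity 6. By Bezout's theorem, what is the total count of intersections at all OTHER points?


By Bezout's theorem, the total intersection number is d1 * d2.
Total = 7 * 3 = 21
Intersection multiplicity at p = 6
Remaining intersections = 21 - 6 = 15

15


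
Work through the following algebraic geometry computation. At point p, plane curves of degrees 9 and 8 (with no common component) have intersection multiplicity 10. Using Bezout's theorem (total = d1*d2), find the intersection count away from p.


By Bezout's theorem, the total intersection number is d1 * d2.
Total = 9 * 8 = 72
Intersection multiplicity at p = 10
Remaining intersections = 72 - 10 = 62

62


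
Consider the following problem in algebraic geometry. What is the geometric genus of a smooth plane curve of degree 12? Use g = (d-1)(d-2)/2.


Using the genus formula for smooth plane curves:
g = (d-1)(d-2)/2
g = (12-1)(12-2)/2
g = 11*10/2
g = 110/2 = 55

55


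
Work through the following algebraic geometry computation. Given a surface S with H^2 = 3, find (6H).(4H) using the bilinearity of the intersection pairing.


Using bilinearity of the intersection pairing on a surface S:
(aH).(bH) = ab * (H.H)
We have H^2 = 3.
D.E = (6H).(4H) = 6*4*3
= 24*3
= 72

72


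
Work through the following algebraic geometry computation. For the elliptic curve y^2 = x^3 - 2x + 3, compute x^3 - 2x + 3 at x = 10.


Compute x^3 - 2x + 3 at x = 10:
x^3 = 10^3 = 1000
(-2)*x = (-2)*10 = -20
Sum: 1000 - 20 + 3 = 983

983


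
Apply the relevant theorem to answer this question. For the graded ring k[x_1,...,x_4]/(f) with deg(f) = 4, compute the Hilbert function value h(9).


For R = k[x_1,...,x_n]/(f) with f homogeneous of degree e:
The Hilbert series is (1 - t^e)/(1 - t)^n.
So h(d) = C(d+n-1, n-1) - C(d-e+n-1, n-1) for d >= e.
With n=4, e=4, d=9:
C(9+4-1, 4-1) = C(12, 3) = 220
C(9-4+4-1, 4-1) = C(8, 3) = 56
h(9) = 220 - 56 = 164

164


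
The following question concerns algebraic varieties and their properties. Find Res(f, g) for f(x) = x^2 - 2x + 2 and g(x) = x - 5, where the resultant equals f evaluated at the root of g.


For Res(f, x - c), we evaluate f at x = c.
f(5) = 5^2 - 2*5 + 2
= 25 - 10 + 2
= 15 + 2 = 17
Res(f, g) = 17

17


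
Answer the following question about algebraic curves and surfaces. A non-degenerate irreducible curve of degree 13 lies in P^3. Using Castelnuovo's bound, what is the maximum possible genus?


Castelnuovo's bound: write d - 1 = m(r-1) + epsilon with 0 <= epsilon < r-1.
d - 1 = 13 - 1 = 12
r - 1 = 3 - 1 = 2
12 = 6*2 + 0, so m = 6, epsilon = 0
pi(d, r) = m(m-1)(r-1)/2 + m*epsilon
= 6*5*2/2 + 6*0
= 60/2 + 0
= 30 + 0 = 30

30


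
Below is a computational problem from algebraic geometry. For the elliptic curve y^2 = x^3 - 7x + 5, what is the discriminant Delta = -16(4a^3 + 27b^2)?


Compute each component:
4a^3 = 4*(-7)^3 = 4*(-343) = -1372
27b^2 = 27*5^2 = 27*25 = 675
4a^3 + 27b^2 = -1372 + 675 = -697
Delta = -16*(-697) = 11152

11152


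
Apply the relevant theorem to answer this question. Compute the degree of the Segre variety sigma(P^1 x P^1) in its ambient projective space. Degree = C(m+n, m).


The degree of the Segre variety P^1 x P^1 is C(m+n, m).
= C(2, 1)
= 2

2


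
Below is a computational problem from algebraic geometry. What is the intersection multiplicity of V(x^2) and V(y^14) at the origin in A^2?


The intersection multiplicity of V(x^a) and V(y^b) at the origin is:
I(O; V(x^2), V(y^14)) = dim_k(k[x,y]/(x^2, y^14))
A basis for k[x,y]/(x^2, y^14) is the set of monomials x^i * y^j
where 0 <= i < 2 and 0 <= j < 14.
The number of such monomials is 2 * 14 = 28

28


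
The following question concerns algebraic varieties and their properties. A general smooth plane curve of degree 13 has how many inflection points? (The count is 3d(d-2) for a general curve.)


For a general smooth plane curve C of degree d, the inflection points are
the intersection of C with its Hessian curve, which has degree 3(d-2).
By Bezout, the total intersection number is d * 3(d-2) = 13 * 33 = 429.
For a general curve every flex is ordinary, so each contributes
multiplicity 1 to C·Hess(C), and the number of distinct inflection
points is 3d(d-2).
Inflection points = 3*13*(13-2) = 3*13*11 = 429

429


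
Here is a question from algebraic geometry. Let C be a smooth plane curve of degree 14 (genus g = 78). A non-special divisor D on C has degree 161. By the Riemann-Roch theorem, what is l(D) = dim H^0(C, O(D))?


First, compute the genus of a smooth plane curve of degree 14:
g = (d-1)(d-2)/2 = (14-1)(14-2)/2 = 78
For a non-special divisor D (i.e., h^1(D) = 0), Riemann-Roch gives:
l(D) = deg(D) - g + 1
Since deg(D) = 161 >= 2g - 1 = 155, D is non-special.
l(D) = 161 - 78 + 1 = 84

84


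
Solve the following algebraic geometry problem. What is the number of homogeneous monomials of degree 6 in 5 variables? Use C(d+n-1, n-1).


The number of degree-6 monomials in 5 variables is C(d+n-1, n-1).
= C(6+5-1, 5-1) = C(10, 4)
= 210

210


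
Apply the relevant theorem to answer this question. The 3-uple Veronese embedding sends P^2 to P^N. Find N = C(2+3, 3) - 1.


The Veronese embedding v_d: P^n -> P^N maps each point to all
degree-d monomials in n+1 homogeneous coordinates.
N = C(n+d, d) - 1
N = C(2+3, 3) - 1
N = C(5, 3) - 1
C(5, 3) = 10
N = 10 - 1 = 9

9


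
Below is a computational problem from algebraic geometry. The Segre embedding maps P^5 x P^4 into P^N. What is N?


The Segre embedding maps P^m x P^n into P^N via
all products of coordinates from each factor.
N = (m+1)(n+1) - 1
N = (5+1)(4+1) - 1
N = 6*5 - 1
N = 30 - 1 = 29

29


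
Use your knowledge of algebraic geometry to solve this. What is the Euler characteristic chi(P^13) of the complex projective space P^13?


The complex projective space P^13 has one cell in each even real dimension 0, 2, ..., 26.
The cohomology groups are H^{2k}(P^13) = Z for k = 0,...,13, and 0 otherwise.
Euler characteristic = sum of Betti numbers = 1 per even-dimensional cohomology group.
chi(P^13) = 13 + 1 = 14

14


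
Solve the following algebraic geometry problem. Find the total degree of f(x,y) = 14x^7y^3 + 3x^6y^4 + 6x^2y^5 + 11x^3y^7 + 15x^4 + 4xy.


Examine each term for its total degree (sum of exponents).
  Term '14x^7y^3' has total degree 7+3 = 10.
  Term '3x^6y^4' has total degree 6+4 = 10.
  Term '6x^2y^5' has total degree 2+5 = 7.
  Term '11x^3y^7' has total degree 3+7 = 10.
  Term '15x^4' has total degree 4+0 = 4.
  Term '4xy' has total degree 1+1 = 2.
The maximum total degree among all terms is 10.

10


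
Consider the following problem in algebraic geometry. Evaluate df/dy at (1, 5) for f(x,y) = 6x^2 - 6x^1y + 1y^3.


df/dy = (-6)*x^1 + 3*1*y^2
At (1,5): (-6)*1^1 + 3*1*5^2
= -6 + 75
= 69

69


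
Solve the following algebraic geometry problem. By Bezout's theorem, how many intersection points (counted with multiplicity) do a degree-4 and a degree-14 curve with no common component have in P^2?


Bezout's theorem states the intersection count equals the product of degrees.
Intersection count = 4 * 14 = 56

56


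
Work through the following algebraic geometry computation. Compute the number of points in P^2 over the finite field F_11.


P^2(F_11) has (q^(n+1) - 1)/(q - 1) points.
= 11^2 + 11^1 + 11^0
= 121 + 11 + 1
= 133

133


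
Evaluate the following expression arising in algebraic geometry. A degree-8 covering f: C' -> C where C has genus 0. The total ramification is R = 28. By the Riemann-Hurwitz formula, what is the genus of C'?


Riemann-Hurwitz formula: 2g' - 2 = d(2g - 2) + R
Given: d = 8, g = 0, R = 28
2g' - 2 = 8*(2*0 - 2) + 28
2g' - 2 = 8*(-2) + 28
2g' - 2 = -16 + 28 = 12
2g' = 14
g' = 7

7


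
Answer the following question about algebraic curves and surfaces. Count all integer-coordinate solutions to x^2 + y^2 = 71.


Systematically check integer values of x where x^2 <= 71.
For each valid x, check if 71 - x^2 is a perfect square.
Total integer solutions found: 0

0


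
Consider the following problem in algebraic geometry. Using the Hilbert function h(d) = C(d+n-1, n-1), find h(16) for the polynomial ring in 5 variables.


The Hilbert function for the polynomial ring in 5 variables is:
h(d) = C(d+n-1, n-1)
h(16) = C(16+5-1, 5-1) = C(20, 4)
= 20! / (4! * 16!)
= 4845

4845


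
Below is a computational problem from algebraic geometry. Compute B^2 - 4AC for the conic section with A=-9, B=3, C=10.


The discriminant of a conic Ax^2 + Bxy + Cy^2 + ... = 0 is B^2 - 4AC.
B^2 = 3^2 = 9
4AC = 4*(-9)*10 = -360
Discriminant = 9 + 360 = 369

369


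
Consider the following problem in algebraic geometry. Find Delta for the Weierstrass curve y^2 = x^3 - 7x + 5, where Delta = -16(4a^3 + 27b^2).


Compute each component:
4a^3 = 4*(-7)^3 = 4*(-343) = -1372
27b^2 = 27*5^2 = 27*25 = 675
4a^3 + 27b^2 = -1372 + 675 = -697
Delta = -16*(-697) = 11152

11152


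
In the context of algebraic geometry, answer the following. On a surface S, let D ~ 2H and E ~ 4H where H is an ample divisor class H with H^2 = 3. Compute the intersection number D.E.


Using bilinearity of the intersection pairing on a surface S:
(aH).(bH) = ab * (H.H)
We have H^2 = 3.
D.E = (2H).(4H) = 2*4*3
= 8*3
= 24

24


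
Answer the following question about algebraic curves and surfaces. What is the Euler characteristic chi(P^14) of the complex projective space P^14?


The complex projective space P^14 has one cell in each even real dimension 0, 2, ..., 28.
The cohomology groups are H^{2k}(P^14) = Z for k = 0,...,14, and 0 otherwise.
Euler characteristic = sum of Betti numbers = 1 per even-dimensional cohomology group.
chi(P^14) = 14 + 1 = 15

15


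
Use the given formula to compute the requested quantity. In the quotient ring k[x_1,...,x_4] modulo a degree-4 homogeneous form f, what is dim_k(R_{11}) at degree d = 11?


For R = k[x_1,...,x_n]/(f) with f homogeneous of degree e:
The Hilbert series is (1 - t^e)/(1 - t)^n.
So h(d) = C(d+n-1, n-1) - C(d-e+n-1, n-1) for d >= e.
With n=4, e=4, d=11:
C(11+4-1, 4-1) = C(14, 3) = 364
C(11-4+4-1, 4-1) = C(10, 3) = 120
h(11) = 364 - 120 = 244

244


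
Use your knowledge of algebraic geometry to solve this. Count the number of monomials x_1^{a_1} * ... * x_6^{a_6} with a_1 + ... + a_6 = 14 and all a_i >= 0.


The number of degree-14 monomials in 6 variables is C(d+n-1, n-1).
= C(14+6-1, 6-1) = C(19, 5)
= 11628

11628


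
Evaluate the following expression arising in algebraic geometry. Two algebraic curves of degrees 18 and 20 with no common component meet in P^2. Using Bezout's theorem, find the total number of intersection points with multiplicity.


Bezout's theorem states the intersection count equals the product of degrees.
Intersection count = 18 * 20 = 360

360


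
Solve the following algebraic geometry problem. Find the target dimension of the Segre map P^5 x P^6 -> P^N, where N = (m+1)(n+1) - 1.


The Segre embedding maps P^m x P^n into P^N via
all products of coordinates from each factor.
N = (m+1)(n+1) - 1
N = (5+1)(6+1) - 1
N = 6*7 - 1
N = 42 - 1 = 41

41


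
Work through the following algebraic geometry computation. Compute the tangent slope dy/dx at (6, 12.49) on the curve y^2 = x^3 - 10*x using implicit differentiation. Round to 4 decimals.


Using implicit differentiation of y^2 = x^3 - 10*x:
2y * dy/dx = 3x^2 - 10
dy/dx = (3x^2 - 10)/(2y)
Numerator: 3*6^2 - 10 = 98
Denominator: 2*12.49 = 24.98
dy/dx = 98/24.98 = 3.9231

3.9231


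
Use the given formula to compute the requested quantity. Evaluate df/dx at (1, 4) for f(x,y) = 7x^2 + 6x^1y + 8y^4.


df/dx = 2*7*x^1 + 1*6*x^0*y
At (1,4): 2*7*1^1 + 1*6*1^0*4
= 14 + 24
= 38

38


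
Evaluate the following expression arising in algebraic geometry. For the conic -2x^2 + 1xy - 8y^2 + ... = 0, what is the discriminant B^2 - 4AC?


The discriminant of a conic Ax^2 + Bxy + Cy^2 + ... = 0 is B^2 - 4AC.
B^2 = 1^2 = 1
4AC = 4*(-2)*(-8) = 64
Discriminant = 1 - 64 = -63

-63


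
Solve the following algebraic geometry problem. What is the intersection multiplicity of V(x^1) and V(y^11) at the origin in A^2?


The intersection multiplicity of V(x^a) and V(y^b) at the origin is:
I(O; V(x^1), V(y^11)) = dim_k(k[x,y]/(x^1, y^11))
A basis for k[x,y]/(x^1, y^11) is the set of monomials x^i * y^j
where 0 <= i < 1 and 0 <= j < 11.
The number of such monomials is 1 * 11 = 11

11


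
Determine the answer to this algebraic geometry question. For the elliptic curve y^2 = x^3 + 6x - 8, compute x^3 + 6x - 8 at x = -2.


Compute x^3 + 6x - 8 at x = -2:
x^3 = (-2)^3 = -8
6*x = 6*(-2) = -12
Sum: -8 - 12 - 8 = -28

-28


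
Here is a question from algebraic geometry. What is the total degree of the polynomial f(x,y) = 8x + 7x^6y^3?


Examine each term for its total degree (sum of exponents).
  Term '8x' has total degree 1+0 = 1.
  Term '7x^6y^3' has total degree 6+3 = 9.
The maximum total degree among all terms is 9.

9


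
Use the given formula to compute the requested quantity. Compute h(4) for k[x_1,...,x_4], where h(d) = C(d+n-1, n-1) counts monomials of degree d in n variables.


The Hilbert function for the polynomial ring in 4 variables is:
h(d) = C(d+n-1, n-1)
h(4) = C(4+4-1, 4-1) = C(7, 3)
= 7! / (3! * 4!)
= 35

35


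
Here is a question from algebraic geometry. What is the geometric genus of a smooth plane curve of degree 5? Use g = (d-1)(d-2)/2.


Using the genus formula for smooth plane curves:
g = (d-1)(d-2)/2
g = (5-1)(5-2)/2
g = 4*3/2
g = 12/2 = 6

6


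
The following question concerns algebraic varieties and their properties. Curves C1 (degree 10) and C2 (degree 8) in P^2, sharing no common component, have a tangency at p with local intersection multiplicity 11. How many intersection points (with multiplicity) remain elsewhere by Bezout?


By Bezout's theorem, the total intersection number is d1 * d2.
Total = 10 * 8 = 80
Intersection multiplicity at p = 11
Remaining intersections = 80 - 11 = 69

69


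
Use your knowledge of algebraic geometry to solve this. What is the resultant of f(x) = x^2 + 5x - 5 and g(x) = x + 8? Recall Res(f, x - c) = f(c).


For Res(f, x - c), we evaluate f at x = c.
f(-8) = (-8)^2 + 5*(-8) - 5
= 64 - 40 - 5
= 24 - 5 = 19
Res(f, g) = 19

19


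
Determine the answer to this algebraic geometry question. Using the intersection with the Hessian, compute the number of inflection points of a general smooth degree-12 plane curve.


For a general smooth plane curve C of degree d, the inflection points are
the intersection of C with its Hessian curve, which has degree 3(d-2).
By Bezout, the total intersection number is d * 3(d-2) = 12 * 30 = 360.
For a general curve every flex is ordinary, so each contributes
multiplicity 1 to C·Hess(C), and the number of distinct inflection
points is 3d(d-2).
Inflection points = 3*12*(12-2) = 3*12*10 = 360

360


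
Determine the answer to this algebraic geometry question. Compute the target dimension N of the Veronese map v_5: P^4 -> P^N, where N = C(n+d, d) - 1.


The Veronese embedding v_d: P^n -> P^N maps each point to all
degree-d monomials in n+1 homogeneous coordinates.
N = C(n+d, d) - 1
N = C(4+5, 5) - 1
N = C(9, 5) - 1
C(9, 5) = 126
N = 126 - 1 = 125

125


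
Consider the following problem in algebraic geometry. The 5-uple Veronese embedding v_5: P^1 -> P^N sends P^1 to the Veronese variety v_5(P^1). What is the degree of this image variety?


The Veronese variety v_5(P^1) has degree d^r.
d^r = 5^1 = 5

5


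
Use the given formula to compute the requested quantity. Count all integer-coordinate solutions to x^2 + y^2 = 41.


Systematically check integer values of x where x^2 <= 41.
For each valid x, check if 41 - x^2 is a perfect square.
x=4: 41 - 16 = 25, sqrt = 5 (valid)
x=5: 41 - 25 = 16, sqrt = 4 (valid)
Total integer solutions found: 8

8


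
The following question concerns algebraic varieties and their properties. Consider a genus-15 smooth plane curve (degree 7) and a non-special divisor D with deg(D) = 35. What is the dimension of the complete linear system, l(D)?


First, compute the genus of a smooth plane curve of degree 7:
g = (d-1)(d-2)/2 = (7-1)(7-2)/2 = 15
For a non-special divisor D (i.e., h^1(D) = 0), Riemann-Roch gives:
l(D) = deg(D) - g + 1
Since deg(D) = 35 >= 2g - 1 = 29, D is non-special.
l(D) = 35 - 15 + 1 = 21

21


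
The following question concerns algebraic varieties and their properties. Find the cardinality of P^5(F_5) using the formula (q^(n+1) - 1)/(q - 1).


P^5(F_5) has (q^(n+1) - 1)/(q - 1) points.
= 5^5 + 5^4 + 5^3 + 5^2 + 5^1 + 5^0
= 3125 + 625 + 125 + 25 + 5 + 1
= 3906

3906


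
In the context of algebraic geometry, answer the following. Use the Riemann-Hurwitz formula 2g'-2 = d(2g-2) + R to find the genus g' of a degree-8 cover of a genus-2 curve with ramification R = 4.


Riemann-Hurwitz formula: 2g' - 2 = d(2g - 2) + R
Given: d = 8, g = 2, R = 4
2g' - 2 = 8*(2*2 - 2) + 4
2g' - 2 = 8*2 + 4
2g' - 2 = 16 + 4 = 20
2g' = 22
g' = 11

11


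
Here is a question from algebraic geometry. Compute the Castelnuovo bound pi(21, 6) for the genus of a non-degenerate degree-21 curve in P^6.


Castelnuovo's bound: write d - 1 = m(r-1) + epsilon with 0 <= epsilon < r-1.
d - 1 = 21 - 1 = 20
r - 1 = 6 - 1 = 5
20 = 4*5 + 0, so m = 4, epsilon = 0
pi(d, r) = m(m-1)(r-1)/2 + m*epsilon
= 4*3*5/2 + 4*0
= 60/2 + 0
= 30 + 0 = 30

30


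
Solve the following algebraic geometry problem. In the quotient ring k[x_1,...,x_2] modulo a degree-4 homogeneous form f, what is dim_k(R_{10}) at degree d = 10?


For R = k[x_1,...,x_n]/(f) with f homogeneous of degree e:
The Hilbert series is (1 - t^e)/(1 - t)^n.
So h(d) = C(d+n-1, n-1) - C(d-e+n-1, n-1) for d >= e.
With n=2, e=4, d=10:
C(10+2-1, 2-1) = C(11, 1) = 11
C(10-4+2-1, 2-1) = C(7, 1) = 7
h(10) = 11 - 7 = 4

4


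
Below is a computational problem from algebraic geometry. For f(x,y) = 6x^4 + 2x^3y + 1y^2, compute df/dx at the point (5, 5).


df/dx = 4*6*x^3 + 3*2*x^2*y
At (5,5): 4*6*5^3 + 3*2*5^2*5
= 3000 + 750
= 3750

3750


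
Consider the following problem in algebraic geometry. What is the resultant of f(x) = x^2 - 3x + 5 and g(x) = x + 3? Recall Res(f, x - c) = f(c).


For Res(f, x - c), we evaluate f at x = c.
f(-3) = (-3)^2 - 3*(-3) + 5
= 9 + 9 + 5
= 18 + 5 = 23
Res(f, g) = 23

23


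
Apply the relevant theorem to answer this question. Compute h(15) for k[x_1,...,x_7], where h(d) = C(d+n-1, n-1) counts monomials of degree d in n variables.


The Hilbert function for the polynomial ring in 7 variables is:
h(d) = C(d+n-1, n-1)
h(15) = C(15+7-1, 7-1) = C(21, 6)
= 21! / (6! * 15!)
= 54264

54264


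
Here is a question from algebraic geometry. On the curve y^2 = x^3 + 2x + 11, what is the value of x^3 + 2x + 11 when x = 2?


Compute x^3 + 2x + 11 at x = 2:
x^3 = 2^3 = 8
2*x = 2*2 = 4
Sum: 8 + 4 + 11 = 23

23


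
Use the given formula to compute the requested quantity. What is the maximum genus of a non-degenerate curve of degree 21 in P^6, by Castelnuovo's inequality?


Castelnuovo's bound: write d - 1 = m(r-1) + epsilon with 0 <= epsilon < r-1.
d - 1 = 21 - 1 = 20
r - 1 = 6 - 1 = 5
20 = 4*5 + 0, so m = 4, epsilon = 0
pi(d, r) = m(m-1)(r-1)/2 + m*epsilon
= 4*3*5/2 + 4*0
= 60/2 + 0
= 30 + 0 = 30

30


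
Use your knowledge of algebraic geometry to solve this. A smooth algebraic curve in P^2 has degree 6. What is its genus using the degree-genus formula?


Using the genus formula for smooth plane curves:
g = (d-1)(d-2)/2
g = (6-1)(6-2)/2
g = 5*4/2
g = 20/2 = 10

10


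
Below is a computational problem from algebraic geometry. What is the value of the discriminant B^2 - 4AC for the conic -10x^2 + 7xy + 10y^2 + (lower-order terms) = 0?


The discriminant of a conic Ax^2 + Bxy + Cy^2 + ... = 0 is B^2 - 4AC.
B^2 = 7^2 = 49
4AC = 4*(-10)*10 = -400
Discriminant = 49 + 400 = 449

449


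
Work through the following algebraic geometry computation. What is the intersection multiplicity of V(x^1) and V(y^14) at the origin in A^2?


The intersection multiplicity of V(x^a) and V(y^b) at the origin is:
I(O; V(x^1), V(y^14)) = dim_k(k[x,y]/(x^1, y^14))
A basis for k[x,y]/(x^1, y^14) is the set of monomials x^i * y^j
where 0 <= i < 1 and 0 <= j < 14.
The number of such monomials is 1 * 14 = 14

14


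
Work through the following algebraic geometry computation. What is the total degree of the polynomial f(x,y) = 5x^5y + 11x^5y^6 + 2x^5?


Examine each term for its total degree (sum of exponents).
  Term '5x^5y' has total degree 5+1 = 6.
  Term '11x^5y^6' has total degree 5+6 = 11.
  Term '2x^5' has total degree 5+0 = 5.
The maximum total degree among all terms is 11.

11


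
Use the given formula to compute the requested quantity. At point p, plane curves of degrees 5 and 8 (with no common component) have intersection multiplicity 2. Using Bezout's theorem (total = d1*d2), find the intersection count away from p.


By Bezout's theorem, the total intersection number is d1 * d2.
Total = 5 * 8 = 40
Intersection multiplicity at p = 2
Remaining intersections = 40 - 2 = 38

38


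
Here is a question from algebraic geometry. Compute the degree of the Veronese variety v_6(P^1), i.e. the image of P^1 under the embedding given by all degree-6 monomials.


The Veronese variety v_6(P^1) has degree d^r.
d^r = 6^1 = 6

6


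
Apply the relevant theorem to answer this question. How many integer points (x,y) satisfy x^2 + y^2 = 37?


Systematically check integer values of x where x^2 <= 37.
For each valid x, check if 37 - x^2 is a perfect square.
x=1: 37 - 1 = 36, sqrt = 6 (valid)
x=6: 37 - 36 = 1, sqrt = 1 (valid)
Total integer solutions found: 8

8


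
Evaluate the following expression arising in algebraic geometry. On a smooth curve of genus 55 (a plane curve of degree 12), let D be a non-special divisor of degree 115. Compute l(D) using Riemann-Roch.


First, compute the genus of a smooth plane curve of degree 12:
g = (d-1)(d-2)/2 = (12-1)(12-2)/2 = 55
For a non-special divisor D (i.e., h^1(D) = 0), Riemann-Roch gives:
l(D) = deg(D) - g + 1
Since deg(D) = 115 >= 2g - 1 = 109, D is non-special.
l(D) = 115 - 55 + 1 = 61

61


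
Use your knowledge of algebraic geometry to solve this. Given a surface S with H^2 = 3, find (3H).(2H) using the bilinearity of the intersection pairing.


Using bilinearity of the intersection pairing on a surface S:
(aH).(bH) = ab * (H.H)
We have H^2 = 3.
D.E = (3H).(2H) = 3*2*3
= 6*3
= 18

18


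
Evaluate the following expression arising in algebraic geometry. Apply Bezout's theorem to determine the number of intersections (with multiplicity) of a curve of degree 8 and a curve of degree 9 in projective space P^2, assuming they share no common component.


Bezout's theorem states the intersection count equals the product of degrees.
Intersection count = 8 * 9 = 72

72


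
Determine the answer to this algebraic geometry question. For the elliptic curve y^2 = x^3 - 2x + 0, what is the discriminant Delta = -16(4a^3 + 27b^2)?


Compute each component:
4a^3 = 4*(-2)^3 = 4*(-8) = -32
27b^2 = 27*0^2 = 27*0 = 0
4a^3 + 27b^2 = -32 + 0 = -32
Delta = -16*(-32) = 512

512


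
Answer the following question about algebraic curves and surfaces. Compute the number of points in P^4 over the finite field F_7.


P^4(F_7) has (q^(n+1) - 1)/(q - 1) points.
= 7^4 + 7^3 + 7^2 + 7^1 + 7^0
= 2401 + 343 + 49 + 7 + 1
= 2801

2801


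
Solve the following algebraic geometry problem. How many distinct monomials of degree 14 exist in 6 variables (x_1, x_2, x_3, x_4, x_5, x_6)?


The number of degree-14 monomials in 6 variables is C(d+n-1, n-1).
= C(14+6-1, 6-1) = C(19, 5)
= 11628

11628


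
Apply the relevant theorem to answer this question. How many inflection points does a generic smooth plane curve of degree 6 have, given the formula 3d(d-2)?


For a general smooth plane curve C of degree d, the inflection points are
the intersection of C with its Hessian curve, which has degree 3(d-2).
By Bezout, the total intersection number is d * 3(d-2) = 6 * 12 = 72.
For a general curve every flex is ordinary, so each contributes
multiplicity 1 to C·Hess(C), and the number of distinct inflection
points is 3d(d-2).
Inflection points = 3*6*(6-2) = 3*6*4 = 72

72


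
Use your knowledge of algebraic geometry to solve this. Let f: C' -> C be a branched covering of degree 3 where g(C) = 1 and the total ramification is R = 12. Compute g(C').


Riemann-Hurwitz formula: 2g' - 2 = d(2g - 2) + R
Given: d = 3, g = 1, R = 12
2g' - 2 = 3*(2*1 - 2) + 12
2g' - 2 = 3*0 + 12
2g' - 2 = 0 + 12 = 12
2g' = 14
g' = 7

7


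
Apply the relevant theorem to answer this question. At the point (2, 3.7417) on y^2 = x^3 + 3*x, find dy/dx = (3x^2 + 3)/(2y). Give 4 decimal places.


Using implicit differentiation of y^2 = x^3 + 3*x:
2y * dy/dx = 3x^2 + 3
dy/dx = (3x^2 + 3)/(2y)
Numerator: 3*2^2 + 3 = 15
Denominator: 2*3.7417 = 7.4834
dy/dx = 15/7.4834 = 2.0044

2.0044


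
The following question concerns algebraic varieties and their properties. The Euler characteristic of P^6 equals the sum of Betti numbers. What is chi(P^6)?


The complex projective space P^6 has one cell in each even real dimension 0, 2, ..., 12.
The cohomology groups are H^{2k}(P^6) = Z for k = 0,...,6, and 0 otherwise.
Euler characteristic = sum of Betti numbers = 1 per even-dimensional cohomology group.
chi(P^6) = 6 + 1 = 7

7


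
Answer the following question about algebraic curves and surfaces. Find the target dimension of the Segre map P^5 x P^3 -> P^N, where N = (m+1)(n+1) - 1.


The Segre embedding maps P^m x P^n into P^N via
all products of coordinates from each factor.
N = (m+1)(n+1) - 1
N = (5+1)(3+1) - 1
N = 6*4 - 1
N = 24 - 1 = 23

23
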